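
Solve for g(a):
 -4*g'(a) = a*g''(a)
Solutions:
 g(a) = C1 + C2/a^3


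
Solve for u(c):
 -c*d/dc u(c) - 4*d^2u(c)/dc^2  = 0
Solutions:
 u(c) = C1 + C2*erf(sqrt(2)*c/4)


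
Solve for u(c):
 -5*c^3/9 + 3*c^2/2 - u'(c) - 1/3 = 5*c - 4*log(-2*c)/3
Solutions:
 u(c) = C1 - 5*c^4/36 + c^3/2 - 5*c^2/2 + 4*c*log(-c)/3 + c*(-5 + 4*log(2))/3


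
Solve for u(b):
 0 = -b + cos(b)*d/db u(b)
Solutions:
 u(b) = C1 + Integral(b/cos(b), b)


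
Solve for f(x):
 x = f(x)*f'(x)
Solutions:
 f(x) = -sqrt(C1 + x^2)
 f(x) = sqrt(C1 + x^2)


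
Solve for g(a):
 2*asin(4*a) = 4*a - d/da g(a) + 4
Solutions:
 g(a) = C1 + 2*a^2 - 2*a*asin(4*a) + 4*a - sqrt(1 - 16*a^2)/2


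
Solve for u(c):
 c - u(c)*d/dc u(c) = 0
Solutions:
 u(c) = -sqrt(C1 + c^2)
 u(c) = sqrt(C1 + c^2)


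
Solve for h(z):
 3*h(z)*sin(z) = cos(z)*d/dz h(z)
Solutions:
 h(z) = C1/cos(z)^3


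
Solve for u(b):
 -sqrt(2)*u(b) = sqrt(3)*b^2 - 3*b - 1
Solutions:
 u(b) = -sqrt(6)*b^2/2 + 3*sqrt(2)*b/2 + sqrt(2)/2


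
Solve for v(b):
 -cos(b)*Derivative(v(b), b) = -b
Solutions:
 v(b) = C1 + Integral(b/cos(b), b)


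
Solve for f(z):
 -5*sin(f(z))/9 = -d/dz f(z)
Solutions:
 -5*z/9 + log(cos(f(z)) - 1)/2 - log(cos(f(z)) + 1)/2 = C1


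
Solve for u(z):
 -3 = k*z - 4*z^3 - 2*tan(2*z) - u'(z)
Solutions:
 u(z) = C1 + k*z^2/2 - z^4 + 3*z + log(cos(2*z))


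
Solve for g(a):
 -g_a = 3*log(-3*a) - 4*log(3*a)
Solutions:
 g(a) = C1 + a*log(a) + a*(-1 + log(3) - 3*I*pi)


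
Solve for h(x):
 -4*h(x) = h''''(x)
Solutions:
 h(x) = (C1*sin(x) + C2*cos(x))*exp(-x) + (C3*sin(x) + C4*cos(x))*exp(x)


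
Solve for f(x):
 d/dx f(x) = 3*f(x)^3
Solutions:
 f(x) = -sqrt(2)*sqrt(-1/(C1 + 3*x))/2
 f(x) = sqrt(2)*sqrt(-1/(C1 + 3*x))/2


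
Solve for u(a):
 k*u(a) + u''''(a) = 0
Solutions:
 u(a) = C1*exp(-a*(-k)^(1/4)) + C2*exp(a*(-k)^(1/4)) + C3*exp(-I*a*(-k)^(1/4)) + C4*exp(I*a*(-k)^(1/4))


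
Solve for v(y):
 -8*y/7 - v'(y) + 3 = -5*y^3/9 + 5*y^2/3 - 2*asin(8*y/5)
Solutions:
 v(y) = C1 + 5*y^4/36 - 5*y^3/9 - 4*y^2/7 + 2*y*asin(8*y/5) + 3*y + sqrt(25 - 64*y^2)/4


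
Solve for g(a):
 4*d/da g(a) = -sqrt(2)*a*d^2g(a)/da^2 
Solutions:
 g(a) = C1 + C2*a^(1 - 2*sqrt(2))


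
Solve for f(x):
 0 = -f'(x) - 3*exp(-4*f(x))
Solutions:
 f(x) = log(-I*(C1 - 12*x)^(1/4))
 f(x) = log(I*(C1 - 12*x)^(1/4))
 f(x) = log(-(C1 - 12*x)^(1/4))
 f(x) = log(C1 - 12*x)/4


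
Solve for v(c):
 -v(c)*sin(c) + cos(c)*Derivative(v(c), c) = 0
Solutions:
 v(c) = C1/cos(c)


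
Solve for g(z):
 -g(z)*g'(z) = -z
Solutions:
 g(z) = -sqrt(C1 + z^2)
 g(z) = sqrt(C1 + z^2)


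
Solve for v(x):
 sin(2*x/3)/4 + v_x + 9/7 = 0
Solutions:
 v(x) = C1 - 9*x/7 + 3*cos(2*x/3)/8


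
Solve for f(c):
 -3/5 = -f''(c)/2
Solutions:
 f(c) = C1 + C2*c + 3*c^2/5


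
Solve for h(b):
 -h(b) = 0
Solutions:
 h(b) = 0


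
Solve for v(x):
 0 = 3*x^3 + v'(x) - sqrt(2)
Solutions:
 v(x) = C1 - 3*x^4/4 + sqrt(2)*x


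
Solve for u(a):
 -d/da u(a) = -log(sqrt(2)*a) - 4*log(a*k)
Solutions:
 u(a) = C1 + a*(4*log(k) - 5 + log(2)/2) + 5*a*log(a)


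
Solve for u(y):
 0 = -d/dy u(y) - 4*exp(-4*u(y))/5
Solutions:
 u(y) = log(-I*(C1 - 16*y/5)^(1/4))
 u(y) = log(I*(C1 - 16*y/5)^(1/4))
 u(y) = log(-(C1 - 16*y/5)^(1/4))
 u(y) = log(C1 - 16*y/5)/4


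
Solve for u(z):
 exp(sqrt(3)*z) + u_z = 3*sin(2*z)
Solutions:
 u(z) = C1 - sqrt(3)*exp(sqrt(3)*z)/3 - 3*cos(2*z)/2


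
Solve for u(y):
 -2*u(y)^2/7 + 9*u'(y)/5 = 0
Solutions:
 u(y) = -63/(C1 + 10*y)


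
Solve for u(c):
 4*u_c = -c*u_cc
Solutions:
 u(c) = C1 + C2/c^3


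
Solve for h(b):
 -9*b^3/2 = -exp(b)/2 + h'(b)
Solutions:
 h(b) = C1 - 9*b^4/8 + exp(b)/2


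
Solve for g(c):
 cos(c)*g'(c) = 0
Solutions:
 g(c) = C1


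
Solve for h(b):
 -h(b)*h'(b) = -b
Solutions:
 h(b) = -sqrt(C1 + b^2)
 h(b) = sqrt(C1 + b^2)


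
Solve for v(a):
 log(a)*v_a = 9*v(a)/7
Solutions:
 v(a) = C1*exp(9*li(a)/7)


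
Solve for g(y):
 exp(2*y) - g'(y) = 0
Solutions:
 g(y) = C1 + exp(2*y)/2


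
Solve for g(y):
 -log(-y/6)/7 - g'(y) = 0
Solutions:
 g(y) = C1 - y*log(-y)/7 + y*(1 + log(6))/7


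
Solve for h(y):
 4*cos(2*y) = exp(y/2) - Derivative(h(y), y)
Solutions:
 h(y) = C1 + 2*exp(y/2) - 2*sin(2*y)


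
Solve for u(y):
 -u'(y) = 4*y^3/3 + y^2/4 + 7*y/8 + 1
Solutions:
 u(y) = C1 - y^4/3 - y^3/12 - 7*y^2/16 - y


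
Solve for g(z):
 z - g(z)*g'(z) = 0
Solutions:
 g(z) = -sqrt(C1 + z^2)
 g(z) = sqrt(C1 + z^2)


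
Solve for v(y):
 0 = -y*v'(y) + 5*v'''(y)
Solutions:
 v(y) = C1 + Integral(C2*airyai(5^(2/3)*y/5) + C3*airybi(5^(2/3)*y/5), y)


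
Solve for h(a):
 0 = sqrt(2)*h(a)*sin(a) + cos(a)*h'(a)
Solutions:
 h(a) = C1*cos(a)^(sqrt(2))


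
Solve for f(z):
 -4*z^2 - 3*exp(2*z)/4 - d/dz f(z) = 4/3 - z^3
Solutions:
 f(z) = C1 + z^4/4 - 4*z^3/3 - 4*z/3 - 3*exp(2*z)/8


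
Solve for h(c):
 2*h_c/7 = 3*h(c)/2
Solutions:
 h(c) = C1*exp(21*c/4)


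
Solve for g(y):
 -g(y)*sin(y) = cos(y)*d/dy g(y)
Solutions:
 g(y) = C1*cos(y)


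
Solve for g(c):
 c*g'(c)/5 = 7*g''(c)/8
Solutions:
 g(c) = C1 + C2*erfi(2*sqrt(35)*c/35)


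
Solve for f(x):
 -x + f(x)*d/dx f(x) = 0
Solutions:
 f(x) = -sqrt(C1 + x^2)
 f(x) = sqrt(C1 + x^2)


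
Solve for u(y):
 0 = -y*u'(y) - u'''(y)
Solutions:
 u(y) = C1 + Integral(C2*airyai(-y) + C3*airybi(-y), y)


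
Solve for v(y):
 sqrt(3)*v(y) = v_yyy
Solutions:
 v(y) = C3*exp(3^(1/6)*y) + (C1*sin(3^(2/3)*y/2) + C2*cos(3^(2/3)*y/2))*exp(-3^(1/6)*y/2)


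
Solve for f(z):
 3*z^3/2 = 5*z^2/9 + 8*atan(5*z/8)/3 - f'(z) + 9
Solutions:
 f(z) = C1 - 3*z^4/8 + 5*z^3/27 + 8*z*atan(5*z/8)/3 + 9*z - 32*log(25*z^2 + 64)/15


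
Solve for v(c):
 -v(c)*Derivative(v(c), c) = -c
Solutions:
 v(c) = -sqrt(C1 + c^2)
 v(c) = sqrt(C1 + c^2)


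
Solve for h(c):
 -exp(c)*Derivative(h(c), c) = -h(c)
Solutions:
 h(c) = C1*exp(-exp(-c))


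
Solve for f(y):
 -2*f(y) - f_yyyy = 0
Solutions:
 f(y) = (C1*sin(2^(3/4)*y/2) + C2*cos(2^(3/4)*y/2))*exp(-2^(3/4)*y/2) + (C3*sin(2^(3/4)*y/2) + C4*cos(2^(3/4)*y/2))*exp(2^(3/4)*y/2)


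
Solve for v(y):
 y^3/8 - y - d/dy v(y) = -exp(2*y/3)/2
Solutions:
 v(y) = C1 + y^4/32 - y^2/2 + 3*exp(2*y/3)/4


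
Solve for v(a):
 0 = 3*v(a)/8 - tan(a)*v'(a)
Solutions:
 v(a) = C1*sin(a)^(3/8)


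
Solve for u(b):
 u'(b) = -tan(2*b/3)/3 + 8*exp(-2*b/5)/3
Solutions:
 u(b) = C1 - log(tan(2*b/3)^2 + 1)/4 - 20*exp(-2*b/5)/3


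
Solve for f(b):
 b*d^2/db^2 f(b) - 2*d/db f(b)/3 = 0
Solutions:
 f(b) = C1 + C2*b^(5/3)


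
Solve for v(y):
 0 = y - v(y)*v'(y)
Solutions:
 v(y) = -sqrt(C1 + y^2)
 v(y) = sqrt(C1 + y^2)


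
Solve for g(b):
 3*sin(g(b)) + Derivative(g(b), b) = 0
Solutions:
 g(b) = -acos((-C1 - exp(6*b))/(C1 - exp(6*b))) + 2*pi
 g(b) = acos((-C1 - exp(6*b))/(C1 - exp(6*b)))


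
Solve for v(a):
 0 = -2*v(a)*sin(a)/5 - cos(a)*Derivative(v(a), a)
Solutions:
 v(a) = C1*cos(a)^(2/5)


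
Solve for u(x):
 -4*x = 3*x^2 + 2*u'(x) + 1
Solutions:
 u(x) = C1 - x^3/2 - x^2 - x/2


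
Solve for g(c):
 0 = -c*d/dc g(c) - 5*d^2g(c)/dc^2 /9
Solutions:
 g(c) = C1 + C2*erf(3*sqrt(10)*c/10)


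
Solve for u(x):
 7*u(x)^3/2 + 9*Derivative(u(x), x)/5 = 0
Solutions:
 u(x) = -3*sqrt(-1/(C1 - 35*x))
 u(x) = 3*sqrt(-1/(C1 - 35*x))


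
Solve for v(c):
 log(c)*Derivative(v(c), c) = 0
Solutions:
 v(c) = C1


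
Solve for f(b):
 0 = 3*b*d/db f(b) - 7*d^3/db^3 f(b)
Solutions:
 f(b) = C1 + Integral(C2*airyai(3^(1/3)*7^(2/3)*b/7) + C3*airybi(3^(1/3)*7^(2/3)*b/7), b)


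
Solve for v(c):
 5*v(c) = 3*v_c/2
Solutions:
 v(c) = C1*exp(10*c/3)


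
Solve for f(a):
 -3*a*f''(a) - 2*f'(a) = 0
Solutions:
 f(a) = C1 + C2*a^(1/3)


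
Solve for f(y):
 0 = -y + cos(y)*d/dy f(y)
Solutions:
 f(y) = C1 + Integral(y/cos(y), y)


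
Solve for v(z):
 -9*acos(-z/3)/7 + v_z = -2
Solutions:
 v(z) = C1 + 9*z*acos(-z/3)/7 - 2*z + 9*sqrt(9 - z^2)/7


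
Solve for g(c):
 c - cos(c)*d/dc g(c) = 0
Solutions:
 g(c) = C1 + Integral(c/cos(c), c)


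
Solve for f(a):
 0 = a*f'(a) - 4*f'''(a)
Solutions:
 f(a) = C1 + Integral(C2*airyai(2^(1/3)*a/2) + C3*airybi(2^(1/3)*a/2), a)


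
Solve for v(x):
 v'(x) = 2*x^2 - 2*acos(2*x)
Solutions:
 v(x) = C1 + 2*x^3/3 - 2*x*acos(2*x) + sqrt(1 - 4*x^2)


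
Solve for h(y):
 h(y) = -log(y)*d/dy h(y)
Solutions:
 h(y) = C1*exp(-li(y))


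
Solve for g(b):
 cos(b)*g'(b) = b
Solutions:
 g(b) = C1 + Integral(b/cos(b), b)


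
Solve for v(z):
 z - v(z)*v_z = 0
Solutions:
 v(z) = -sqrt(C1 + z^2)
 v(z) = sqrt(C1 + z^2)


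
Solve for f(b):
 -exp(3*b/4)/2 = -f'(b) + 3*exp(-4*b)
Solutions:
 f(b) = C1 + 2*exp(3*b/4)/3 - 3*exp(-4*b)/4


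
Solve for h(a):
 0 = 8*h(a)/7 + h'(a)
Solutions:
 h(a) = C1*exp(-8*a/7)


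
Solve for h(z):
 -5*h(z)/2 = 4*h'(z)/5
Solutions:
 h(z) = C1*exp(-25*z/8)


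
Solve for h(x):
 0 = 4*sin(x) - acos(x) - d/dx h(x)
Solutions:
 h(x) = C1 - x*acos(x) + sqrt(1 - x^2) - 4*cos(x)


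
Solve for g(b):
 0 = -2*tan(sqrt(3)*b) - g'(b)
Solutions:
 g(b) = C1 + 2*sqrt(3)*log(cos(sqrt(3)*b))/3


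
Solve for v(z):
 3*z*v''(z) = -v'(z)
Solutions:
 v(z) = C1 + C2*z^(2/3)


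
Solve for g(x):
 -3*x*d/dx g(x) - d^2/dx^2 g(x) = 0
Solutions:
 g(x) = C1 + C2*erf(sqrt(6)*x/2)


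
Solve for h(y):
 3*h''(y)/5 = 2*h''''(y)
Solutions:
 h(y) = C1 + C2*y + C3*exp(-sqrt(30)*y/10) + C4*exp(sqrt(30)*y/10)


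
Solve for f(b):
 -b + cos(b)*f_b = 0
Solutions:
 f(b) = C1 + Integral(b/cos(b), b)


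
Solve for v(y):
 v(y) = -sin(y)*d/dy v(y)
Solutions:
 v(y) = C1*sqrt(cos(y) + 1)/sqrt(cos(y) - 1)


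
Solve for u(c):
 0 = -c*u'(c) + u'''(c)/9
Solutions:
 u(c) = C1 + Integral(C2*airyai(3^(2/3)*c) + C3*airybi(3^(2/3)*c), c)


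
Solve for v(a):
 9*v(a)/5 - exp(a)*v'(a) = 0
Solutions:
 v(a) = C1*exp(-9*exp(-a)/5)


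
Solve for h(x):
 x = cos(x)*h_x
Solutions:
 h(x) = C1 + Integral(x/cos(x), x)


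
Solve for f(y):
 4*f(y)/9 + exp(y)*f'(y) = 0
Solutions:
 f(y) = C1*exp(4*exp(-y)/9)


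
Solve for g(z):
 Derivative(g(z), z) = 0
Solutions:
 g(z) = C1


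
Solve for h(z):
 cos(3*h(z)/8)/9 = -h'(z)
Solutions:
 z/9 - 4*log(sin(3*h(z)/8) - 1)/3 + 4*log(sin(3*h(z)/8) + 1)/3 = C1


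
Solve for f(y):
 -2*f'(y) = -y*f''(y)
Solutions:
 f(y) = C1 + C2*y^3


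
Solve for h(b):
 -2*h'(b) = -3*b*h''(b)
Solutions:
 h(b) = C1 + C2*b^(5/3)


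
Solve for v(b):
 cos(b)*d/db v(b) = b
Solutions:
 v(b) = C1 + Integral(b/cos(b), b)


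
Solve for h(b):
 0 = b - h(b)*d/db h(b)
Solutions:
 h(b) = -sqrt(C1 + b^2)
 h(b) = sqrt(C1 + b^2)


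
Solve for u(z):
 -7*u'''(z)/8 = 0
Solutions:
 u(z) = C1 + C2*z + C3*z^2


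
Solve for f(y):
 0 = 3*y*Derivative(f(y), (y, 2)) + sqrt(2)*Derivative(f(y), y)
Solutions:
 f(y) = C1 + C2*y^(1 - sqrt(2)/3)


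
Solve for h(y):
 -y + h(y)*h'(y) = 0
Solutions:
 h(y) = -sqrt(C1 + y^2)
 h(y) = sqrt(C1 + y^2)


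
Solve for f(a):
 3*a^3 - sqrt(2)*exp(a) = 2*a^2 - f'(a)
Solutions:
 f(a) = C1 - 3*a^4/4 + 2*a^3/3 + sqrt(2)*exp(a)


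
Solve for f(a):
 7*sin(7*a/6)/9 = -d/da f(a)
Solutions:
 f(a) = C1 + 2*cos(7*a/6)/3


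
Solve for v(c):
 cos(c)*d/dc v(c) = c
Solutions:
 v(c) = C1 + Integral(c/cos(c), c)


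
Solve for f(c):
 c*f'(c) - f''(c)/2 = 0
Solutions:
 f(c) = C1 + C2*erfi(c)


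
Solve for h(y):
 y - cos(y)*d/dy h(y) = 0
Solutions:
 h(y) = C1 + Integral(y/cos(y), y)


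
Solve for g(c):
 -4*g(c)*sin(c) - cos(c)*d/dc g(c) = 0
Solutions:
 g(c) = C1*cos(c)^4


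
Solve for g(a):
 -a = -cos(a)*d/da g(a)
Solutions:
 g(a) = C1 + Integral(a/cos(a), a)


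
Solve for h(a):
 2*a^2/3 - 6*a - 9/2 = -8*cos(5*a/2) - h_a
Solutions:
 h(a) = C1 - 2*a^3/9 + 3*a^2 + 9*a/2 - 16*sin(5*a/2)/5


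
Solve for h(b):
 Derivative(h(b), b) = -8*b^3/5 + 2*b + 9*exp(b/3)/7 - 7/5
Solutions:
 h(b) = C1 - 2*b^4/5 + b^2 - 7*b/5 + 27*exp(b/3)/7


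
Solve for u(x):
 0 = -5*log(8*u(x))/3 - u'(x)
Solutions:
 3*Integral(1/(log(_y) + 3*log(2)), (_y, u(x)))/5 = C1 - x


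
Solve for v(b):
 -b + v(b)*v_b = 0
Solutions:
 v(b) = -sqrt(C1 + b^2)
 v(b) = sqrt(C1 + b^2)


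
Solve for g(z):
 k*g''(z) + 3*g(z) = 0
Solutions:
 g(z) = C1*exp(-sqrt(3)*z*sqrt(-1/k)) + C2*exp(sqrt(3)*z*sqrt(-1/k))


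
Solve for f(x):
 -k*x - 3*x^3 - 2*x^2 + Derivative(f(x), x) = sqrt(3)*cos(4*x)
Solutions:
 f(x) = C1 + k*x^2/2 + 3*x^4/4 + 2*x^3/3 + sqrt(3)*sin(4*x)/4


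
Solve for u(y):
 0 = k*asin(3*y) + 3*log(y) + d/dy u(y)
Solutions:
 u(y) = C1 - k*(y*asin(3*y) + sqrt(1 - 9*y^2)/3) - 3*y*log(y) + 3*y


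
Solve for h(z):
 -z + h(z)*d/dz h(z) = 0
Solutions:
 h(z) = -sqrt(C1 + z^2)
 h(z) = sqrt(C1 + z^2)


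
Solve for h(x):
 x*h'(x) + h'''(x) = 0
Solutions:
 h(x) = C1 + Integral(C2*airyai(-x) + C3*airybi(-x), x)


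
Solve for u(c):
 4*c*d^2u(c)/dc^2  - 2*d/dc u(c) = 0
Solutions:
 u(c) = C1 + C2*c^(3/2)


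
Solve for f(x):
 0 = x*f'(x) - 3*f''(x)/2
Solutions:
 f(x) = C1 + C2*erfi(sqrt(3)*x/3)


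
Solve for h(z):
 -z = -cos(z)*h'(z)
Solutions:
 h(z) = C1 + Integral(z/cos(z), z)


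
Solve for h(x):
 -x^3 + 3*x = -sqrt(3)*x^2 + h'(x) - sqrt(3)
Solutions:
 h(x) = C1 - x^4/4 + sqrt(3)*x^3/3 + 3*x^2/2 + sqrt(3)*x


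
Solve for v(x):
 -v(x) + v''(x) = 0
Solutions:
 v(x) = C1*exp(-x) + C2*exp(x)


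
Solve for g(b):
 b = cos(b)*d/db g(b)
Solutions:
 g(b) = C1 + Integral(b/cos(b), b)


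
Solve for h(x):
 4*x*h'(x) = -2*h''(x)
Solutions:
 h(x) = C1 + C2*erf(x)


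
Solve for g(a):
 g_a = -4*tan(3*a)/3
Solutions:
 g(a) = C1 + 4*log(cos(3*a))/9


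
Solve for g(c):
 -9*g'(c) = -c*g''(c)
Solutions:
 g(c) = C1 + C2*c^10


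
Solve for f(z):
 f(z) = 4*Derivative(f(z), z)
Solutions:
 f(z) = C1*exp(z/4)


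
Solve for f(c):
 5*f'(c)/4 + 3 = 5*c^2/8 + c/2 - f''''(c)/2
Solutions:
 f(c) = C1 + C4*exp(-2^(2/3)*5^(1/3)*c/2) + c^3/6 + c^2/5 - 12*c/5 + (C2*sin(2^(2/3)*sqrt(3)*5^(1/3)*c/4) + C3*cos(2^(2/3)*sqrt(3)*5^(1/3)*c/4))*exp(2^(2/3)*5^(1/3)*c/4)


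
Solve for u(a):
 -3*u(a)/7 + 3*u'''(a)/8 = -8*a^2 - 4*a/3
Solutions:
 u(a) = C3*exp(2*7^(2/3)*a/7) + 56*a^2/3 + 28*a/9 + (C1*sin(sqrt(3)*7^(2/3)*a/7) + C2*cos(sqrt(3)*7^(2/3)*a/7))*exp(-7^(2/3)*a/7)


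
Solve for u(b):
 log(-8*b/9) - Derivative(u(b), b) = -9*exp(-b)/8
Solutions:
 u(b) = C1 + b*log(-b) + b*(-2*log(3) - 1 + 3*log(2)) - 9*exp(-b)/8


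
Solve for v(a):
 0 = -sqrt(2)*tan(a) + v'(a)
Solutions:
 v(a) = C1 - sqrt(2)*log(cos(a))


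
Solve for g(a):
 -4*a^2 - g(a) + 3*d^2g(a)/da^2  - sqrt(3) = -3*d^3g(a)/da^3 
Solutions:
 g(a) = C1*exp(-a*(2*2^(1/3)/(3*sqrt(5) + 7)^(1/3) + 2^(2/3)*(3*sqrt(5) + 7)^(1/3) + 4)/12)*sin(2^(1/3)*sqrt(3)*a*(-2^(1/3)*(3*sqrt(5) + 7)^(1/3) + 2/(3*sqrt(5) + 7)^(1/3))/12) + C2*exp(-a*(2*2^(1/3)/(3*sqrt(5) + 7)^(1/3) + 2^(2/3)*(3*sqrt(5) + 7)^(1/3) + 4)/12)*cos(2^(1/3)*sqrt(3)*a*(-2^(1/3)*(3*sqrt(5) + 7)^(1/3) + 2/(3*sqrt(5) + 7)^(1/3))/12) + C3*exp(a*(-2 + 2*2^(1/3)/(3*sqrt(5) + 7)^(1/3) + 2^(2/3)*(3*sqrt(5) + 7)^(1/3))/6) - 4*a^2 - 24 - sqrt(3)


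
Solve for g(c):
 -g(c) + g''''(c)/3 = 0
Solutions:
 g(c) = C1*exp(-3^(1/4)*c) + C2*exp(3^(1/4)*c) + C3*sin(3^(1/4)*c) + C4*cos(3^(1/4)*c)


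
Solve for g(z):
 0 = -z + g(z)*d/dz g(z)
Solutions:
 g(z) = -sqrt(C1 + z^2)
 g(z) = sqrt(C1 + z^2)


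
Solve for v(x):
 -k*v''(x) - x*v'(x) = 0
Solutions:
 v(x) = C1 + C2*sqrt(k)*erf(sqrt(2)*x*sqrt(1/k)/2)


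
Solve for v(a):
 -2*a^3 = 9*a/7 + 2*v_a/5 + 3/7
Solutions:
 v(a) = C1 - 5*a^4/4 - 45*a^2/28 - 15*a/14


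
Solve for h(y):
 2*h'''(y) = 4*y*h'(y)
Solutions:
 h(y) = C1 + Integral(C2*airyai(2^(1/3)*y) + C3*airybi(2^(1/3)*y), y)


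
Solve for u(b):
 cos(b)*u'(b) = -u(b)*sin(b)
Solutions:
 u(b) = C1*cos(b)


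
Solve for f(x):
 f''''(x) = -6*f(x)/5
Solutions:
 f(x) = (C1*sin(10^(3/4)*3^(1/4)*x/10) + C2*cos(10^(3/4)*3^(1/4)*x/10))*exp(-10^(3/4)*3^(1/4)*x/10) + (C3*sin(10^(3/4)*3^(1/4)*x/10) + C4*cos(10^(3/4)*3^(1/4)*x/10))*exp(10^(3/4)*3^(1/4)*x/10)


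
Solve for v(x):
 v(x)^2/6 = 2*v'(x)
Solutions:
 v(x) = -12/(C1 + x)


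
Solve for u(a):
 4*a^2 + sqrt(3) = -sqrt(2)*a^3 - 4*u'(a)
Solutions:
 u(a) = C1 - sqrt(2)*a^4/16 - a^3/3 - sqrt(3)*a/4


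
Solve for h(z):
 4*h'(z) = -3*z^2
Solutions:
 h(z) = C1 - z^3/4


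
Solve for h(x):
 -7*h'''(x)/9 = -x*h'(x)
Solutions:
 h(x) = C1 + Integral(C2*airyai(21^(2/3)*x/7) + C3*airybi(21^(2/3)*x/7), x)


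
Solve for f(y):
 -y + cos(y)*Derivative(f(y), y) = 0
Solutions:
 f(y) = C1 + Integral(y/cos(y), y)


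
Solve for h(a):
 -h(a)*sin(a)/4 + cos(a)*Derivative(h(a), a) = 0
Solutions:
 h(a) = C1/cos(a)^(1/4)


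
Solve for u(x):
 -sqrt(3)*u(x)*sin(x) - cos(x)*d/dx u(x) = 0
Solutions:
 u(x) = C1*cos(x)^(sqrt(3))


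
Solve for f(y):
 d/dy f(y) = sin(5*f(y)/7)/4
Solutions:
 -y/4 + 7*log(cos(5*f(y)/7) - 1)/10 - 7*log(cos(5*f(y)/7) + 1)/10 = C1


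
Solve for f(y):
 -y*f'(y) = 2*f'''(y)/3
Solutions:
 f(y) = C1 + Integral(C2*airyai(-2^(2/3)*3^(1/3)*y/2) + C3*airybi(-2^(2/3)*3^(1/3)*y/2), y)


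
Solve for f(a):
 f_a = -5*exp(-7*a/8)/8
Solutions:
 f(a) = C1 + 5*exp(-7*a/8)/7


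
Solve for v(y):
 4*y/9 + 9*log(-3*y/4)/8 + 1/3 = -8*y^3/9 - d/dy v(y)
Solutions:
 v(y) = C1 - 2*y^4/9 - 2*y^2/9 - 9*y*log(-y)/8 + y*(-27*log(3) + 19 + 54*log(2))/24


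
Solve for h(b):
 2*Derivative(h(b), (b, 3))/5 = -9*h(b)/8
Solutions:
 h(b) = C3*exp(b*(-2^(2/3)*45^(1/3) + 3*5^(1/3)*6^(2/3))/16)*sin(3*2^(2/3)*3^(1/6)*5^(1/3)*b/8) + C4*exp(b*(-2^(2/3)*45^(1/3) + 3*5^(1/3)*6^(2/3))/16)*cos(3*2^(2/3)*3^(1/6)*5^(1/3)*b/8) + C5*exp(-b*(2^(2/3)*45^(1/3) + 3*5^(1/3)*6^(2/3))/16) + (C1*sin(3*2^(2/3)*3^(1/6)*5^(1/3)*b/8) + C2*cos(3*2^(2/3)*3^(1/6)*5^(1/3)*b/8))*exp(2^(2/3)*45^(1/3)*b/8)


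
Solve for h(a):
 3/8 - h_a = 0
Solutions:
 h(a) = C1 + 3*a/8


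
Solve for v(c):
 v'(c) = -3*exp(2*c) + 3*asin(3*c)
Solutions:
 v(c) = C1 + 3*c*asin(3*c) + sqrt(1 - 9*c^2) - 3*exp(2*c)/2


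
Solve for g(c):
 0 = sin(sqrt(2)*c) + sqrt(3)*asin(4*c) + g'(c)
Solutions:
 g(c) = C1 - sqrt(3)*(c*asin(4*c) + sqrt(1 - 16*c^2)/4) + sqrt(2)*cos(sqrt(2)*c)/2


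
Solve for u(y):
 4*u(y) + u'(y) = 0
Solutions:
 u(y) = C1*exp(-4*y)


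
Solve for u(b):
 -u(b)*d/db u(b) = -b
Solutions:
 u(b) = -sqrt(C1 + b^2)
 u(b) = sqrt(C1 + b^2)


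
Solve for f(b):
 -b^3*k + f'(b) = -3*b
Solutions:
 f(b) = C1 + b^4*k/4 - 3*b^2/2


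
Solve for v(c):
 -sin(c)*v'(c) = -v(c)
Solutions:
 v(c) = C1*sqrt(cos(c) - 1)/sqrt(cos(c) + 1)


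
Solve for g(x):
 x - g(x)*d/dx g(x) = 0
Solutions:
 g(x) = -sqrt(C1 + x^2)
 g(x) = sqrt(C1 + x^2)


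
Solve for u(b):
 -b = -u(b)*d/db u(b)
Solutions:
 u(b) = -sqrt(C1 + b^2)
 u(b) = sqrt(C1 + b^2)


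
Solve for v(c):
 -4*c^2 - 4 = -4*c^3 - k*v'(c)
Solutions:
 v(c) = C1 - c^4/k + 4*c^3/(3*k) + 4*c/k


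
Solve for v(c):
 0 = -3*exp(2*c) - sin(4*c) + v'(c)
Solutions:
 v(c) = C1 + 3*exp(2*c)/2 - cos(4*c)/4


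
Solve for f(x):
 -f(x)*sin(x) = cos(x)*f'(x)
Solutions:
 f(x) = C1*cos(x)


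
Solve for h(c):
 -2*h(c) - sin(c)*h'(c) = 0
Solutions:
 h(c) = C1*(cos(c) + 1)/(cos(c) - 1)


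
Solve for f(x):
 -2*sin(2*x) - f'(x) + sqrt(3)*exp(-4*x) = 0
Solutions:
 f(x) = C1 + cos(2*x) - sqrt(3)*exp(-4*x)/4


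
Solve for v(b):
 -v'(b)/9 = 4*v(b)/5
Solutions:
 v(b) = C1*exp(-36*b/5)


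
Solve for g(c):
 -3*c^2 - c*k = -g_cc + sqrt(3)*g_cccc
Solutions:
 g(c) = C1 + C2*c + C3*exp(-3^(3/4)*c/3) + C4*exp(3^(3/4)*c/3) + c^4/4 + c^3*k/6 + 3*sqrt(3)*c^2


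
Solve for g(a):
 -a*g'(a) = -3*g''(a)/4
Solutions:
 g(a) = C1 + C2*erfi(sqrt(6)*a/3)


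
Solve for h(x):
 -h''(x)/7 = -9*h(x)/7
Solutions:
 h(x) = C1*exp(-3*x) + C2*exp(3*x)


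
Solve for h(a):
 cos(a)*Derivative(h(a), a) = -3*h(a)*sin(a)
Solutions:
 h(a) = C1*cos(a)^3


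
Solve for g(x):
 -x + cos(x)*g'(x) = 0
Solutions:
 g(x) = C1 + Integral(x/cos(x), x)


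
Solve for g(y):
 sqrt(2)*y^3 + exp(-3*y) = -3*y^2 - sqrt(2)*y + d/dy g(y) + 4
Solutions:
 g(y) = C1 + sqrt(2)*y^4/4 + y^3 + sqrt(2)*y^2/2 - 4*y - exp(-3*y)/3


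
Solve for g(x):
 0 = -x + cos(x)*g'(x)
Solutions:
 g(x) = C1 + Integral(x/cos(x), x)


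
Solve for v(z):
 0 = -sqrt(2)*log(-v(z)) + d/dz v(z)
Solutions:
 -li(-v(z)) = C1 + sqrt(2)*z


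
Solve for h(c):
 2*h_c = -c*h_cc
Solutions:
 h(c) = C1 + C2/c


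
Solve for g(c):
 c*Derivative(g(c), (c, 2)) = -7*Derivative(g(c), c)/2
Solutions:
 g(c) = C1 + C2/c^(5/2)


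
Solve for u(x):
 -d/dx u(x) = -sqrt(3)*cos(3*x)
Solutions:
 u(x) = C1 + sqrt(3)*sin(3*x)/3


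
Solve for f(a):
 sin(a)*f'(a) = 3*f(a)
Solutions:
 f(a) = C1*(cos(a) - 1)^(3/2)/(cos(a) + 1)^(3/2)


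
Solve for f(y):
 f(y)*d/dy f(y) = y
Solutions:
 f(y) = -sqrt(C1 + y^2)
 f(y) = sqrt(C1 + y^2)


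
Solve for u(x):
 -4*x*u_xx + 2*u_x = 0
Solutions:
 u(x) = C1 + C2*x^(3/2)


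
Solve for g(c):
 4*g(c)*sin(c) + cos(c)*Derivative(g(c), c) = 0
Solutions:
 g(c) = C1*cos(c)^4


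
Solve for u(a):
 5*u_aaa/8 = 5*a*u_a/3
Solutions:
 u(a) = C1 + Integral(C2*airyai(2*3^(2/3)*a/3) + C3*airybi(2*3^(2/3)*a/3), a)


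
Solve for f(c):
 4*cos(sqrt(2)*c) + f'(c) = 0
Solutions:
 f(c) = C1 - 2*sqrt(2)*sin(sqrt(2)*c)


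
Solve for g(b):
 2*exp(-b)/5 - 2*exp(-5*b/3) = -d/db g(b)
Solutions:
 g(b) = C1 + 2*exp(-b)/5 - 6*exp(-5*b/3)/5


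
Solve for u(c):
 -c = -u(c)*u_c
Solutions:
 u(c) = -sqrt(C1 + c^2)
 u(c) = sqrt(C1 + c^2)


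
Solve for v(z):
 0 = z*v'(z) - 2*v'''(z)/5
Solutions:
 v(z) = C1 + Integral(C2*airyai(2^(2/3)*5^(1/3)*z/2) + C3*airybi(2^(2/3)*5^(1/3)*z/2), z)


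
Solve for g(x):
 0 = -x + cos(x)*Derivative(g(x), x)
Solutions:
 g(x) = C1 + Integral(x/cos(x), x)


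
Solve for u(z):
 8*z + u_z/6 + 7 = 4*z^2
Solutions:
 u(z) = C1 + 8*z^3 - 24*z^2 - 42*z


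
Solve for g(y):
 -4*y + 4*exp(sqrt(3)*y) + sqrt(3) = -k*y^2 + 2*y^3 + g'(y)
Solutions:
 g(y) = C1 + k*y^3/3 - y^4/2 - 2*y^2 + sqrt(3)*y + 4*sqrt(3)*exp(sqrt(3)*y)/3


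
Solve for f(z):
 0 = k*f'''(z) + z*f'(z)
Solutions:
 f(z) = C1 + Integral(C2*airyai(z*(-1/k)^(1/3)) + C3*airybi(z*(-1/k)^(1/3)), z)


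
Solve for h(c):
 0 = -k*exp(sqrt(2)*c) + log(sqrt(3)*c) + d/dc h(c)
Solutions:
 h(c) = C1 - c*log(c) + c*(1 - log(3)/2) + sqrt(2)*k*exp(sqrt(2)*c)/2


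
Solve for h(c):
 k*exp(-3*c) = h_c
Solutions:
 h(c) = C1 - k*exp(-3*c)/3


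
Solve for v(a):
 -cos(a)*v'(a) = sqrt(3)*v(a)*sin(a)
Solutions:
 v(a) = C1*cos(a)^(sqrt(3))


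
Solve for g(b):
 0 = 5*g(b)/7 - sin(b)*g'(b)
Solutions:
 g(b) = C1*(cos(b) - 1)^(5/14)/(cos(b) + 1)^(5/14)


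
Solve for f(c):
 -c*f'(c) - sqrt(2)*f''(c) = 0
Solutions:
 f(c) = C1 + C2*erf(2^(1/4)*c/2)


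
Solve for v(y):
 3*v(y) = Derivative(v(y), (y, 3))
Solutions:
 v(y) = C3*exp(3^(1/3)*y) + (C1*sin(3^(5/6)*y/2) + C2*cos(3^(5/6)*y/2))*exp(-3^(1/3)*y/2)


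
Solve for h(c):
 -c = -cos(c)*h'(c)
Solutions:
 h(c) = C1 + Integral(c/cos(c), c)


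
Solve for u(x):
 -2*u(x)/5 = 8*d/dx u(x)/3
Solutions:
 u(x) = C1*exp(-3*x/20)


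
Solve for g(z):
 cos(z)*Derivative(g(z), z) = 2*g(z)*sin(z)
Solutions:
 g(z) = C1/cos(z)^2


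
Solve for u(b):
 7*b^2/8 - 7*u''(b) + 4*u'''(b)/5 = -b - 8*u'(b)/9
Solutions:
 u(b) = C1 + C2*exp(b*(105 - sqrt(10385))/24) + C3*exp(b*(sqrt(10385) + 105)/24) - 21*b^3/64 - 4257*b^2/512 - 1322811*b/10240


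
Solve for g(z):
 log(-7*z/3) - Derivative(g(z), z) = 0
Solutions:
 g(z) = C1 + z*log(-z) + z*(-log(3) - 1 + log(7))


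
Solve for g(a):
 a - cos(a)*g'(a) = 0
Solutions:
 g(a) = C1 + Integral(a/cos(a), a)


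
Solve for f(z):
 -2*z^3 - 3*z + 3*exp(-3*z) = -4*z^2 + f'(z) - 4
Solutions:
 f(z) = C1 - z^4/2 + 4*z^3/3 - 3*z^2/2 + 4*z - exp(-3*z)


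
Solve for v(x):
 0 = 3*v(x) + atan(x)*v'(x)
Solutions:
 v(x) = C1*exp(-3*Integral(1/atan(x), x))


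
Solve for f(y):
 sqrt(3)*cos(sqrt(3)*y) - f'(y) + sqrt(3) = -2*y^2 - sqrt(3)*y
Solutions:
 f(y) = C1 + 2*y^3/3 + sqrt(3)*y^2/2 + sqrt(3)*y + sin(sqrt(3)*y)


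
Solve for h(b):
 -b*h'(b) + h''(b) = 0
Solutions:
 h(b) = C1 + C2*erfi(sqrt(2)*b/2)


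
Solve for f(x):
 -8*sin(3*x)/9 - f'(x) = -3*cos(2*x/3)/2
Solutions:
 f(x) = C1 + 9*sin(2*x/3)/4 + 8*cos(3*x)/27


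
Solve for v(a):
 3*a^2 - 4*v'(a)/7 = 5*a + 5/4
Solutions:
 v(a) = C1 + 7*a^3/4 - 35*a^2/8 - 35*a/16


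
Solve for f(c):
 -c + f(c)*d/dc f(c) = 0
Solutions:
 f(c) = -sqrt(C1 + c^2)
 f(c) = sqrt(C1 + c^2)


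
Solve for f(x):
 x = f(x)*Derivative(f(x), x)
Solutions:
 f(x) = -sqrt(C1 + x^2)
 f(x) = sqrt(C1 + x^2)


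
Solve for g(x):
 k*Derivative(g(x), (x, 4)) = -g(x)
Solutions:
 g(x) = C1*exp(-x*(-1/k)^(1/4)) + C2*exp(x*(-1/k)^(1/4)) + C3*exp(-I*x*(-1/k)^(1/4)) + C4*exp(I*x*(-1/k)^(1/4))


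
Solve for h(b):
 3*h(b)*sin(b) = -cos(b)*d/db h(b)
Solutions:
 h(b) = C1*cos(b)^3


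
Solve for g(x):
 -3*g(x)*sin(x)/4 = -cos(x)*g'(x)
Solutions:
 g(x) = C1/cos(x)^(3/4)


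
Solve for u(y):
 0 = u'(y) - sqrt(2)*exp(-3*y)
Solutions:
 u(y) = C1 - sqrt(2)*exp(-3*y)/3


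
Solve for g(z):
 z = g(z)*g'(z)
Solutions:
 g(z) = -sqrt(C1 + z^2)
 g(z) = sqrt(C1 + z^2)


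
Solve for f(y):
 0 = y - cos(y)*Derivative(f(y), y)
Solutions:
 f(y) = C1 + Integral(y/cos(y), y)


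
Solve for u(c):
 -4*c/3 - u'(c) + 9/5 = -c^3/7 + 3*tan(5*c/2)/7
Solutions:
 u(c) = C1 + c^4/28 - 2*c^2/3 + 9*c/5 + 6*log(cos(5*c/2))/35


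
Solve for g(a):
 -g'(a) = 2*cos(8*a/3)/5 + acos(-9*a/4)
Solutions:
 g(a) = C1 - a*acos(-9*a/4) - sqrt(16 - 81*a^2)/9 - 3*sin(8*a/3)/20


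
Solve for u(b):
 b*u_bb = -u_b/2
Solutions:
 u(b) = C1 + C2*sqrt(b)


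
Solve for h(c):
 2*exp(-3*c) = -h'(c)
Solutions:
 h(c) = C1 + 2*exp(-3*c)/3


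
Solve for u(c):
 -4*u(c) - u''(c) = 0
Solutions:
 u(c) = C1*sin(2*c) + C2*cos(2*c)


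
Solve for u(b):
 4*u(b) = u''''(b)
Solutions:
 u(b) = C1*exp(-sqrt(2)*b) + C2*exp(sqrt(2)*b) + C3*sin(sqrt(2)*b) + C4*cos(sqrt(2)*b)


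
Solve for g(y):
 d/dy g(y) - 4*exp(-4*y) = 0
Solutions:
 g(y) = C1 - exp(-4*y)


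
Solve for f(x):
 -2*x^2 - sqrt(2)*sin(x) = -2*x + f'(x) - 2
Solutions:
 f(x) = C1 - 2*x^3/3 + x^2 + 2*x + sqrt(2)*cos(x)


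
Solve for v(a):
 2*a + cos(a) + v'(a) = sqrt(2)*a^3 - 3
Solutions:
 v(a) = C1 + sqrt(2)*a^4/4 - a^2 - 3*a - sin(a)


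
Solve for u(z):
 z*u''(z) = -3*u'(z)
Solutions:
 u(z) = C1 + C2/z^2


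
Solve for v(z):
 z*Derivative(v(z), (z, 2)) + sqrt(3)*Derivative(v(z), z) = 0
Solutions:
 v(z) = C1 + C2*z^(1 - sqrt(3))


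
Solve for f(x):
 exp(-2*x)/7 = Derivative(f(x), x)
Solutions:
 f(x) = C1 - exp(-2*x)/14


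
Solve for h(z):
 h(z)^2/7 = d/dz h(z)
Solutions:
 h(z) = -7/(C1 + z)


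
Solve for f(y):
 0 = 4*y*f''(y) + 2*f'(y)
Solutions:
 f(y) = C1 + C2*sqrt(y)


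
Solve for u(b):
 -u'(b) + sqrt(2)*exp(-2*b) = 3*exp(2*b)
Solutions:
 u(b) = C1 - 3*exp(2*b)/2 - sqrt(2)*exp(-2*b)/2


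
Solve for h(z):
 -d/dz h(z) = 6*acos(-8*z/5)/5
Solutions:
 h(z) = C1 - 6*z*acos(-8*z/5)/5 - 3*sqrt(25 - 64*z^2)/20


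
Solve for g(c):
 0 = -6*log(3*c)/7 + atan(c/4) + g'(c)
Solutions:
 g(c) = C1 + 6*c*log(c)/7 - c*atan(c/4) - 6*c/7 + 6*c*log(3)/7 + 2*log(c^2 + 16)


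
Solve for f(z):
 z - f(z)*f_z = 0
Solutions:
 f(z) = -sqrt(C1 + z^2)
 f(z) = sqrt(C1 + z^2)


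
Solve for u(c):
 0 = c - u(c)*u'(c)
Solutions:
 u(c) = -sqrt(C1 + c^2)
 u(c) = sqrt(C1 + c^2)


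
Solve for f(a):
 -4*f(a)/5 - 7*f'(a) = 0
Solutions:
 f(a) = C1*exp(-4*a/35)


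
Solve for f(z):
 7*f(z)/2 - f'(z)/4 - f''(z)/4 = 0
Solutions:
 f(z) = C1*exp(z*(-1 + sqrt(57))/2) + C2*exp(-z*(1 + sqrt(57))/2)


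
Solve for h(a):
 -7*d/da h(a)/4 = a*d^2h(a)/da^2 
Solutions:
 h(a) = C1 + C2/a^(3/4)


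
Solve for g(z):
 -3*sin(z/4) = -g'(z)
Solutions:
 g(z) = C1 - 12*cos(z/4)


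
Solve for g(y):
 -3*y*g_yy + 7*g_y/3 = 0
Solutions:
 g(y) = C1 + C2*y^(16/9)


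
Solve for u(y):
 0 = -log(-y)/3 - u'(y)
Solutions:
 u(y) = C1 - y*log(-y)/3 + y/3


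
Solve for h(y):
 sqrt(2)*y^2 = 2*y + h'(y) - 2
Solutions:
 h(y) = C1 + sqrt(2)*y^3/3 - y^2 + 2*y


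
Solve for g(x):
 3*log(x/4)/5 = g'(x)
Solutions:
 g(x) = C1 + 3*x*log(x)/5 - 6*x*log(2)/5 - 3*x/5


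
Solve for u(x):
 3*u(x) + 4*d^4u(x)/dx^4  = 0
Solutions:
 u(x) = (C1*sin(3^(1/4)*x/2) + C2*cos(3^(1/4)*x/2))*exp(-3^(1/4)*x/2) + (C3*sin(3^(1/4)*x/2) + C4*cos(3^(1/4)*x/2))*exp(3^(1/4)*x/2)


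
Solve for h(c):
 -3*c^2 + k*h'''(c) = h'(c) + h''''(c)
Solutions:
 h(c) = C1 + C2*exp(c*(-k^2/(-k^3 + sqrt(-4*k^6 + (27 - 2*k^3)^2)/2 + 27/2)^(1/3) + k - (-k^3 + sqrt(-4*k^6 + (27 - 2*k^3)^2)/2 + 27/2)^(1/3))/3) + C3*exp(c*(-4*k^2/((-1 + sqrt(3)*I)*(-k^3 + sqrt(-4*k^6 + (27 - 2*k^3)^2)/2 + 27/2)^(1/3)) + 2*k + (-k^3 + sqrt(-4*k^6 + (27 - 2*k^3)^2)/2 + 27/2)^(1/3) - sqrt(3)*I*(-k^3 + sqrt(-4*k^6 + (27 - 2*k^3)^2)/2 + 27/2)^(1/3))/6) + C4*exp(c*(4*k^2/((1 + sqrt(3)*I)*(-k^3 + sqrt(-4*k^6 + (27 - 2*k^3)^2)/2 + 27/2)^(1/3)) + 2*k + (-k^3 + sqrt(-4*k^6 + (27 - 2*k^3)^2)/2 + 27/2)^(1/3) + sqrt(3)*I*(-k^3 + sqrt(-4*k^6 + (27 - 2*k^3)^2)/2 + 27/2)^(1/3))/6) - c^3 - 6*c*k


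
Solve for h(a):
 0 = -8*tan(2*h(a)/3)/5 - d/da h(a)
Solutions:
 h(a) = -3*asin(C1*exp(-16*a/15))/2 + 3*pi/2
 h(a) = 3*asin(C1*exp(-16*a/15))/2


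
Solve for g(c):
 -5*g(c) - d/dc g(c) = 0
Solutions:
 g(c) = C1*exp(-5*c)


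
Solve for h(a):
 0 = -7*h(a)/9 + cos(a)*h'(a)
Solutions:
 h(a) = C1*(sin(a) + 1)^(7/18)/(sin(a) - 1)^(7/18)


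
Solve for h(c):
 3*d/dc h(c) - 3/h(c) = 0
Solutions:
 h(c) = -sqrt(C1 + 2*c)
 h(c) = sqrt(C1 + 2*c)


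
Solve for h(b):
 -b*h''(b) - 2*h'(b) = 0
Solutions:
 h(b) = C1 + C2/b


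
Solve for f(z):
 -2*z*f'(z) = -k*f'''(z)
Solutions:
 f(z) = C1 + Integral(C2*airyai(2^(1/3)*z*(1/k)^(1/3)) + C3*airybi(2^(1/3)*z*(1/k)^(1/3)), z)


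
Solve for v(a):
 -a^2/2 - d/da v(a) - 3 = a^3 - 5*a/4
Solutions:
 v(a) = C1 - a^4/4 - a^3/6 + 5*a^2/8 - 3*a


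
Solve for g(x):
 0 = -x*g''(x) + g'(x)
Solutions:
 g(x) = C1 + C2*x^2


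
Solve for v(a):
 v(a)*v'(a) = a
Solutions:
 v(a) = -sqrt(C1 + a^2)
 v(a) = sqrt(C1 + a^2)


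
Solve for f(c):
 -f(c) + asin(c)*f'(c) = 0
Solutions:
 f(c) = C1*exp(Integral(1/asin(c), c))


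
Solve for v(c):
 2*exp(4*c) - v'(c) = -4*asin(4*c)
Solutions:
 v(c) = C1 + 4*c*asin(4*c) + sqrt(1 - 16*c^2) + exp(4*c)/2


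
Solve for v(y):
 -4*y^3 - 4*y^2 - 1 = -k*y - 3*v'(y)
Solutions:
 v(y) = C1 - k*y^2/6 + y^4/3 + 4*y^3/9 + y/3


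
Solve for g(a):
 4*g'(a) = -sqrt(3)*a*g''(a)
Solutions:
 g(a) = C1 + C2*a^(1 - 4*sqrt(3)/3)


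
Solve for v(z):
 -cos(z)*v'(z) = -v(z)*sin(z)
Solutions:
 v(z) = C1/cos(z)


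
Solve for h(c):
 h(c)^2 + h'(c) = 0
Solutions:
 h(c) = 1/(C1 + c)


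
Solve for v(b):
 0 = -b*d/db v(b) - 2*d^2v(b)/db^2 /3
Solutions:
 v(b) = C1 + C2*erf(sqrt(3)*b/2)


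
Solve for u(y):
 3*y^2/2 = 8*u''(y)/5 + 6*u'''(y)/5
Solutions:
 u(y) = C1 + C2*y + C3*exp(-4*y/3) + 5*y^4/64 - 15*y^3/64 + 135*y^2/256


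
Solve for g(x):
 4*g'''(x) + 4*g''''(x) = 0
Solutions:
 g(x) = C1 + C2*x + C3*x^2 + C4*exp(-x)


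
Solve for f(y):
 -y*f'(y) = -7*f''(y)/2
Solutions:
 f(y) = C1 + C2*erfi(sqrt(7)*y/7)


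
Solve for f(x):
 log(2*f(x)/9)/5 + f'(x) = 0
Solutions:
 5*Integral(1/(log(_y) - 2*log(3) + log(2)), (_y, f(x))) = C1 - x


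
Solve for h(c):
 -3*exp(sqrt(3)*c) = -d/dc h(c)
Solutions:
 h(c) = C1 + sqrt(3)*exp(sqrt(3)*c)


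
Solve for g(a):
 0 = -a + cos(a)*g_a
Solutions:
 g(a) = C1 + Integral(a/cos(a), a)


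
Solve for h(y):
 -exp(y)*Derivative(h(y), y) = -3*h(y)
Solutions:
 h(y) = C1*exp(-3*exp(-y))


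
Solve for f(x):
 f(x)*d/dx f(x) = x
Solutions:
 f(x) = -sqrt(C1 + x^2)
 f(x) = sqrt(C1 + x^2)


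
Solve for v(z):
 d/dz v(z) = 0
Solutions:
 v(z) = C1


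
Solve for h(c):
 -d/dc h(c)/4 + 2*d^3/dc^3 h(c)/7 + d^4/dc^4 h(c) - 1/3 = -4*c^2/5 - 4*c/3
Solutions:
 h(c) = C1 + C2*exp(-c*(16/(21*sqrt(191793) + 9197)^(1/3) + 8 + (21*sqrt(191793) + 9197)^(1/3))/84)*sin(sqrt(3)*c*(-(21*sqrt(191793) + 9197)^(1/3) + 16/(21*sqrt(191793) + 9197)^(1/3))/84) + C3*exp(-c*(16/(21*sqrt(191793) + 9197)^(1/3) + 8 + (21*sqrt(191793) + 9197)^(1/3))/84)*cos(sqrt(3)*c*(-(21*sqrt(191793) + 9197)^(1/3) + 16/(21*sqrt(191793) + 9197)^(1/3))/84) + C4*exp(c*(-4 + 16/(21*sqrt(191793) + 9197)^(1/3) + (21*sqrt(191793) + 9197)^(1/3))/42) + 16*c^3/15 + 8*c^2/3 + 628*c/105


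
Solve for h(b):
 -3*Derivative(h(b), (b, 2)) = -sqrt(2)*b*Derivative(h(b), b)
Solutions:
 h(b) = C1 + C2*erfi(2^(3/4)*sqrt(3)*b/6)


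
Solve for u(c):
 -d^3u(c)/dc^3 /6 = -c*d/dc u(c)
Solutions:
 u(c) = C1 + Integral(C2*airyai(6^(1/3)*c) + C3*airybi(6^(1/3)*c), c)


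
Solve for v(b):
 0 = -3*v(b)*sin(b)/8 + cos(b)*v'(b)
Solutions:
 v(b) = C1/cos(b)^(3/8)


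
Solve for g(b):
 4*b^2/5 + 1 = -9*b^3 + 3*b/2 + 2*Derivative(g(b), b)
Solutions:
 g(b) = C1 + 9*b^4/8 + 2*b^3/15 - 3*b^2/8 + b/2


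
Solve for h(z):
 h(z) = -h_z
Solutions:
 h(z) = C1*exp(-z)


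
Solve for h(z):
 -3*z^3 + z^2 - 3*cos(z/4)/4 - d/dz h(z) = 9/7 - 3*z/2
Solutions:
 h(z) = C1 - 3*z^4/4 + z^3/3 + 3*z^2/4 - 9*z/7 - 3*sin(z/4)


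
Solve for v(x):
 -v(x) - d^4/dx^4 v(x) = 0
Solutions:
 v(x) = (C1*sin(sqrt(2)*x/2) + C2*cos(sqrt(2)*x/2))*exp(-sqrt(2)*x/2) + (C3*sin(sqrt(2)*x/2) + C4*cos(sqrt(2)*x/2))*exp(sqrt(2)*x/2)


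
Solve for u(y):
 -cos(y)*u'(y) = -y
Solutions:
 u(y) = C1 + Integral(y/cos(y), y)


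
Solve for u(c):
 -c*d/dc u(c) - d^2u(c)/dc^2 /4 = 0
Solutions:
 u(c) = C1 + C2*erf(sqrt(2)*c)


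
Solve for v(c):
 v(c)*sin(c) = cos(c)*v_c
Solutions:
 v(c) = C1/cos(c)


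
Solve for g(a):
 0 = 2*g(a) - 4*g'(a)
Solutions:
 g(a) = C1*exp(a/2)


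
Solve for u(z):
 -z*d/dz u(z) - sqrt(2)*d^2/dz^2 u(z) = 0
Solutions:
 u(z) = C1 + C2*erf(2^(1/4)*z/2)


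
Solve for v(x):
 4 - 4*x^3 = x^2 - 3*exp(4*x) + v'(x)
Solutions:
 v(x) = C1 - x^4 - x^3/3 + 4*x + 3*exp(4*x)/4


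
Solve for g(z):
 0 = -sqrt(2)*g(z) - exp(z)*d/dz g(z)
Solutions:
 g(z) = C1*exp(sqrt(2)*exp(-z))


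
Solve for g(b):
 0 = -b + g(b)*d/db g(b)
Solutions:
 g(b) = -sqrt(C1 + b^2)
 g(b) = sqrt(C1 + b^2)


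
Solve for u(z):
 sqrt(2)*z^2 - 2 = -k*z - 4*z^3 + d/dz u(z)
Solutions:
 u(z) = C1 + k*z^2/2 + z^4 + sqrt(2)*z^3/3 - 2*z


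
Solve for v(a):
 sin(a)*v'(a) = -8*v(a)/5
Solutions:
 v(a) = C1*(cos(a) + 1)^(4/5)/(cos(a) - 1)^(4/5)


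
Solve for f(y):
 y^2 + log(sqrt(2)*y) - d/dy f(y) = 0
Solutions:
 f(y) = C1 + y^3/3 + y*log(y) - y + y*log(2)/2


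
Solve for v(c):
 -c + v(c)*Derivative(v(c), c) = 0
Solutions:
 v(c) = -sqrt(C1 + c^2)
 v(c) = sqrt(C1 + c^2)


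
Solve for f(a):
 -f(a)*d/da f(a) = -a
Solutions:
 f(a) = -sqrt(C1 + a^2)
 f(a) = sqrt(C1 + a^2)


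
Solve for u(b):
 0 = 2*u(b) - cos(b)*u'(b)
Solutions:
 u(b) = C1*(sin(b) + 1)/(sin(b) - 1)


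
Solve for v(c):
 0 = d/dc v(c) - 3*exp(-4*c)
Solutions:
 v(c) = C1 - 3*exp(-4*c)/4


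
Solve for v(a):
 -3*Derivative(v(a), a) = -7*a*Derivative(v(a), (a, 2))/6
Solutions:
 v(a) = C1 + C2*a^(25/7)


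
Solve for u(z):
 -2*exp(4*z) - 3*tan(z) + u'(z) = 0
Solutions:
 u(z) = C1 + exp(4*z)/2 - 3*log(cos(z))


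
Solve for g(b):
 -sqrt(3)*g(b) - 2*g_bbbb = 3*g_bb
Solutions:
 g(b) = (C1*sin(2^(3/4)*3^(1/8)*b*cos(atan(sqrt(-9 + 8*sqrt(3))/3)/2)/2) + C2*cos(2^(3/4)*3^(1/8)*b*cos(atan(sqrt(-9 + 8*sqrt(3))/3)/2)/2))*exp(-2^(3/4)*3^(1/8)*b*sin(atan(sqrt(-9 + 8*sqrt(3))/3)/2)/2) + (C3*sin(2^(3/4)*3^(1/8)*b*cos(atan(sqrt(-9 + 8*sqrt(3))/3)/2)/2) + C4*cos(2^(3/4)*3^(1/8)*b*cos(atan(sqrt(-9 + 8*sqrt(3))/3)/2)/2))*exp(2^(3/4)*3^(1/8)*b*sin(atan(sqrt(-9 + 8*sqrt(3))/3)/2)/2)


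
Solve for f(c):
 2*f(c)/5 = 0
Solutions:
 f(c) = 0


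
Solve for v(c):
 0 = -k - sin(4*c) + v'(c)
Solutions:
 v(c) = C1 + c*k - cos(4*c)/4


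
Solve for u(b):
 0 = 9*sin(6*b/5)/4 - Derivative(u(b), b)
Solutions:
 u(b) = C1 - 15*cos(6*b/5)/8


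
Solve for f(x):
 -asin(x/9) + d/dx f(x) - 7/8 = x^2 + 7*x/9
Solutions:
 f(x) = C1 + x^3/3 + 7*x^2/18 + x*asin(x/9) + 7*x/8 + sqrt(81 - x^2)


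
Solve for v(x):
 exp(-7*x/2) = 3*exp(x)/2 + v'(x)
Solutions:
 v(x) = C1 - 3*exp(x)/2 - 2*exp(-7*x/2)/7


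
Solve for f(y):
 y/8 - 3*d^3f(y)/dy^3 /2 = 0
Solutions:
 f(y) = C1 + C2*y + C3*y^2 + y^4/288


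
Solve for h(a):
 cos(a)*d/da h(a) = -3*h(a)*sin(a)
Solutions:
 h(a) = C1*cos(a)^3


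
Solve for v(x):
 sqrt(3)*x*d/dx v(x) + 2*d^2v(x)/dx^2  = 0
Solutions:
 v(x) = C1 + C2*erf(3^(1/4)*x/2)


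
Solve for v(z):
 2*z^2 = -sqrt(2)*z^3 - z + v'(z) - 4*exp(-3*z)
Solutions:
 v(z) = C1 + sqrt(2)*z^4/4 + 2*z^3/3 + z^2/2 - 4*exp(-3*z)/3


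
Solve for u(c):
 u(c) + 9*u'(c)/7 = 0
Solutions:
 u(c) = C1*exp(-7*c/9)


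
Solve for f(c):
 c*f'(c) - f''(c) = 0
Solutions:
 f(c) = C1 + C2*erfi(sqrt(2)*c/2)


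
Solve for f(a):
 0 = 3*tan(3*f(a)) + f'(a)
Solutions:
 f(a) = -asin(C1*exp(-9*a))/3 + pi/3
 f(a) = asin(C1*exp(-9*a))/3


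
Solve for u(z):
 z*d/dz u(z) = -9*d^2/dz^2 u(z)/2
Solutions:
 u(z) = C1 + C2*erf(z/3)


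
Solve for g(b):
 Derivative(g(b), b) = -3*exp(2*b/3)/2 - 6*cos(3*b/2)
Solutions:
 g(b) = C1 - 9*exp(2*b/3)/4 - 4*sin(3*b/2)


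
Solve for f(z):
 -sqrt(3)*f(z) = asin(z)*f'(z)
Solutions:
 f(z) = C1*exp(-sqrt(3)*Integral(1/asin(z), z))


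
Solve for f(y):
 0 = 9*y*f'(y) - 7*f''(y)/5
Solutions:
 f(y) = C1 + C2*erfi(3*sqrt(70)*y/14)


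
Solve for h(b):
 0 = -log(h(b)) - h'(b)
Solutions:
 li(h(b)) = C1 - b


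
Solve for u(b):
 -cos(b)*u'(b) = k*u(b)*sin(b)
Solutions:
 u(b) = C1*exp(k*log(cos(b)))


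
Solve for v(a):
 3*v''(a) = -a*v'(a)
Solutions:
 v(a) = C1 + C2*erf(sqrt(6)*a/6)


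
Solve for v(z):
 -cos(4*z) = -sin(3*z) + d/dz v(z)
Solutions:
 v(z) = C1 - sin(4*z)/4 - cos(3*z)/3


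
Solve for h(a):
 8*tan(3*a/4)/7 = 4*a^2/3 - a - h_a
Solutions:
 h(a) = C1 + 4*a^3/9 - a^2/2 + 32*log(cos(3*a/4))/21


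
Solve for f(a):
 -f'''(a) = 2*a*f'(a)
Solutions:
 f(a) = C1 + Integral(C2*airyai(-2^(1/3)*a) + C3*airybi(-2^(1/3)*a), a)


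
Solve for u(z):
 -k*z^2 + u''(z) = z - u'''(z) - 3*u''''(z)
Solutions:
 u(z) = C1 + C2*z + k*z^4/12 + z^3*(1 - 2*k)/6 + z^2*(-2*k - 1/2) + (C3*sin(sqrt(11)*z/6) + C4*cos(sqrt(11)*z/6))*exp(-z/6)


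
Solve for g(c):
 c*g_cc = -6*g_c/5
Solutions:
 g(c) = C1 + C2/c^(1/5)


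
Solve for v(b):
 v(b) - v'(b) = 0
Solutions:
 v(b) = C1*exp(b)


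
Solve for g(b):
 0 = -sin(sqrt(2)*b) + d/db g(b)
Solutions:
 g(b) = C1 - sqrt(2)*cos(sqrt(2)*b)/2


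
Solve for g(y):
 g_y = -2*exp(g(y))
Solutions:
 g(y) = log(1/(C1 + 2*y))


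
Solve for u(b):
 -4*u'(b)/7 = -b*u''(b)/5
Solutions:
 u(b) = C1 + C2*b^(27/7)


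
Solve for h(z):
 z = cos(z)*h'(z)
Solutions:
 h(z) = C1 + Integral(z/cos(z), z)
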